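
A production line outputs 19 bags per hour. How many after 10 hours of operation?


Production rate: 19 bags per hour
Time: 10 hours
Total: 19 x 10 = 190 bags

190 bags


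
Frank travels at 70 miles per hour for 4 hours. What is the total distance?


Use the formula: distance = speed x time
Speed = 70 mph, Time = 4 hours
70 x 4 = 280 miles

280 miles


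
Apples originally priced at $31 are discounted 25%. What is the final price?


Calculate the discount amount:
25% of $31 = $7.75
Subtract from original:
$31 - $7.75 = $23.25

$23.25


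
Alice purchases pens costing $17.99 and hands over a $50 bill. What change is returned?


Start with the amount paid:
$50
Subtract the price:
$50 - $17.99 = $32.01

$32.01


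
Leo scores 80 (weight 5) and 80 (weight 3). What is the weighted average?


Weighted sum:
5 x 80 + 3 x 80 = 640
Total weight:
5 + 3 = 8
Weighted average:
640 / 8 = 80

80


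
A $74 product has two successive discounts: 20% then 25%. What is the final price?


First discount:
20% of $74 = $14.80
Price after first discount:
$74 - $14.80 = $59.20
Second discount:
25% of $59.20 = $14.80
Final price:
$59.20 - $14.80 = $44.40

$44.40


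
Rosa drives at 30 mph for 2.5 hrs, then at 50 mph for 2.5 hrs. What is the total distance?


Leg 1 distance:
30 x 2.5 = 75 miles
Leg 2 distance:
50 x 2.5 = 125 miles
Total distance:
75 + 125 = 200 miles

200 miles


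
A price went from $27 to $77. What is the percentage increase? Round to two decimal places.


Find the absolute change:
|77 - 27| = 50
Divide by original and multiply by 100:
50 / 27 x 100 = 185.1851...% ≈ 185.19%

185.19%


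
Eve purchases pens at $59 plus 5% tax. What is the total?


Calculate the tax:
5% of $59 = $2.95
Add tax to price:
$59 + $2.95 = $61.95

$61.95


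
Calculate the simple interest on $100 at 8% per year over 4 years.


Use the formula I = P x R x T / 100
P x R x T = 100 x 8 x 4 = 3200
I = 3200 / 100 = $32

$32


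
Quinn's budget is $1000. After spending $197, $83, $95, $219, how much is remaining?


Add up expenses:
$197 + $83 + $95 + $219 = $594
Subtract from budget:
$1000 - $594 = $406

$406


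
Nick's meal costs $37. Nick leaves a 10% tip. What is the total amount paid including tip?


Calculate the tip:
10% of $37 = $3.70
Add tip to meal cost:
$37 + $3.70 = $40.70

$40.70


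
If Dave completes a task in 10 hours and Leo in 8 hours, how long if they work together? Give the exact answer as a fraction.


Dave's rate: 1/10 of the job per hour
Leo's rate: 1/8 of the job per hour
Combined rate: 1/10 + 1/8 = 9/40 per hour
Time = 1 / (9/40) = 40/9 hours (≈ 4.44 hours)

40/9 hours


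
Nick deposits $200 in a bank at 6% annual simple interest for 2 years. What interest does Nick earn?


Use the formula I = P x R x T / 100
P x R x T = 200 x 6 x 2 = 2400
I = 2400 / 100 = $24

$24


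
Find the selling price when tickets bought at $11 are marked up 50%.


Calculate the markup amount:
50% of $11 = $5.50
Add to cost:
$11 + $5.50 = $16.50

$16.50


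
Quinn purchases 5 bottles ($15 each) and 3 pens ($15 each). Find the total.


Cost of bottles:
5 x $15 = $75
Cost of pens:
3 x $15 = $45
Add both:
$75 + $45 = $120

$120


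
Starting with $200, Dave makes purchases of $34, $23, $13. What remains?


Add up expenses:
$34 + $23 + $13 = $70
Subtract from budget:
$200 - $70 = $130

$130


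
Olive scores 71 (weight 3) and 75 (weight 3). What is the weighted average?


Weighted sum:
3 x 71 + 3 x 75 = 438
Total weight:
3 + 3 = 6
Weighted average:
438 / 6 = 73

73


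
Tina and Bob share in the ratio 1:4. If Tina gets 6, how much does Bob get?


Find the multiplier:
6 / 1 = 6
Apply to Bob's share:
4 x 6 = 24

24


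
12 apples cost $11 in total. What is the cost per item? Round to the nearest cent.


Total cost: $11
Number of items: 12
Unit price: $11 / 12 = $0.9166... ≈ $0.92

$0.92


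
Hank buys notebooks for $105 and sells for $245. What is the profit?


Selling price = $245
Cost price = $105
Profit = selling price - cost price:
Profit = $245 - $105 = $140

$140


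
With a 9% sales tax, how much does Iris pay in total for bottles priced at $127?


Calculate the tax:
9% of $127 = $11.43
Add tax to price:
$127 + $11.43 = $138.43

$138.43


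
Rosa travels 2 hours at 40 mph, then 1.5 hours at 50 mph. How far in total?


Leg 1 distance:
40 x 2 = 80 miles
Leg 2 distance:
50 x 1.5 = 75 miles
Total distance:
80 + 75 = 155 miles

155 miles


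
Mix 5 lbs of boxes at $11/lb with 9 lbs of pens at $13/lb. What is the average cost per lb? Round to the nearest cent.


Cost of boxes:
5 x $11 = $55
Cost of pens:
9 x $13 = $117
Total cost: $55 + $117 = $172
Total weight: 14 lbs
Average: $172 / 14 = $12.2857... ≈ $12.29/lb

$12.29/lb


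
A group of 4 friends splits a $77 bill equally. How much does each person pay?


Total bill: $77
Number of people: 4
Each pays: $77 / 4 = $19.25

$19.25


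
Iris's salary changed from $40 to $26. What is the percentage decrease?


Find the absolute change:
|26 - 40| = 14
Divide by original and multiply by 100:
14 / 40 x 100 = 35%

35%


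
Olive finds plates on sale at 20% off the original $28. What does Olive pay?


Calculate the discount amount:
20% of $28 = $5.60
Subtract from original:
$28 - $5.60 = $22.40

$22.40


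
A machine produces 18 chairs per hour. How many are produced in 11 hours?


Production rate: 18 chairs per hour
Time: 11 hours
Total: 18 x 11 = 198 chairs

198 chairs


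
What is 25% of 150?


Convert percentage to decimal:
25% = 0.25
Multiply:
150 x 0.25 = 37.5

37.5


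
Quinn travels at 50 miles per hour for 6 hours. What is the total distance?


Use the formula: distance = speed x time
Speed = 50 mph, Time = 6 hours
50 x 6 = 300 miles

300 miles


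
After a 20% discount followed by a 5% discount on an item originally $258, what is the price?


First discount:
20% of $258 = $51.60
Price after first discount:
$258 - $51.60 = $206.40
Second discount:
5% of $206.40 = $10.32
Final price:
$206.40 - $10.32 = $196.08

$196.08


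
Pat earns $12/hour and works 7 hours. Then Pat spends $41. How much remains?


Calculate earnings:
7 x $12 = $84
Subtract spending:
$84 - $41 = $43

$43


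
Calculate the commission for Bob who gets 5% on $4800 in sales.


Convert rate to decimal:
5% = 0.05
Multiply by sales:
$4800 x 0.05 = $240

$240


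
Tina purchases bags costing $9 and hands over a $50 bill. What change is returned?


Start with the amount paid:
$50
Subtract the price:
$50 - $9 = $41

$41


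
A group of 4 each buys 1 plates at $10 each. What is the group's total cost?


Cost per person:
1 x $10 = $10
Group total:
4 x $10 = $40

$40


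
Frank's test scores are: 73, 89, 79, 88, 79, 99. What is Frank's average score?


Add the scores:
73 + 89 + 79 + 88 + 79 + 99 = 507
Divide by the number of tests:
507 / 6 = 84.5

84.5


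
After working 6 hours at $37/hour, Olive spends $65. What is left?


Calculate earnings:
6 x $37 = $222
Subtract spending:
$222 - $65 = $157

$157


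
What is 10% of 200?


Convert percentage to decimal:
10% = 0.1
Multiply:
200 x 0.1 = 20

20


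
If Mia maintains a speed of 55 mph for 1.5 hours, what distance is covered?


Use the formula: distance = speed x time
Speed = 55 mph, Time = 1.5 hours
55 x 1.5 = 82.5 miles

82.5 miles


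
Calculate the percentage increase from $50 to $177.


Find the absolute change:
|177 - 50| = 127
Divide by original and multiply by 100:
127 / 50 x 100 = 254%

254%


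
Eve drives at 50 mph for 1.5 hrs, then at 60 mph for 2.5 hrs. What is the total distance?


Leg 1 distance:
50 x 1.5 = 75 miles
Leg 2 distance:
60 x 2.5 = 150 miles
Total distance:
75 + 150 = 225 miles

225 miles


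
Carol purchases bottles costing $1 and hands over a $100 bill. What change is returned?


Start with the amount paid:
$100
Subtract the price:
$100 - $1 = $99

$99


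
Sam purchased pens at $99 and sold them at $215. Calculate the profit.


Selling price = $215
Cost price = $99
Profit = selling price - cost price:
Profit = $215 - $99 = $116

$116


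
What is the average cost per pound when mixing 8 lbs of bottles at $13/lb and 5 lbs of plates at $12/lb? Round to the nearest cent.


Cost of bottles:
8 x $13 = $104
Cost of plates:
5 x $12 = $60
Total cost: $104 + $60 = $164
Total weight: 13 lbs
Average: $164 / 13 = $12.6153... ≈ $12.62/lb

$12.62/lb


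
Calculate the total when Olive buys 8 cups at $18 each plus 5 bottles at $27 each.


Cost of cups:
8 x $18 = $144
Cost of bottles:
5 x $27 = $135
Add both:
$144 + $135 = $279

$279


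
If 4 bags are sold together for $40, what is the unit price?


Total cost: $40
Number of items: 4
Unit price: $40 / 4 = $10

$10


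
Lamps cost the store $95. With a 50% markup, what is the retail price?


Calculate the markup amount:
50% of $95 = $47.50
Add to cost:
$95 + $47.50 = $142.50

$142.50


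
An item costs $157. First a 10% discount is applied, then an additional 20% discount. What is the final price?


First discount:
10% of $157 = $15.70
Price after first discount:
$157 - $15.70 = $141.30
Second discount:
20% of $141.30 = $28.26
Final price:
$141.30 - $28.26 = $113.04

$113.04


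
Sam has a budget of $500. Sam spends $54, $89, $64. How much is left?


Add up expenses:
$54 + $89 + $64 = $207
Subtract from budget:
$500 - $207 = $293

$293


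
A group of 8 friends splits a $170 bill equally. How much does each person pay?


Total bill: $170
Number of people: 8
Each pays: $170 / 8 = $21.25

$21.25


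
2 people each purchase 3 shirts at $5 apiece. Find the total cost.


Cost per person:
3 x $5 = $15
Group total:
2 x $15 = $30

$30


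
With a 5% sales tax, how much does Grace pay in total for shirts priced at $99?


Calculate the tax:
5% of $99 = $4.95
Add tax to price:
$99 + $4.95 = $103.95

$103.95


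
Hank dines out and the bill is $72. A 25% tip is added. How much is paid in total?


Calculate the tip:
25% of $72 = $18
Add tip to meal cost:
$72 + $18 = $90

$90


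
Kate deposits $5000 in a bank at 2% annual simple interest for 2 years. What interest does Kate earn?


Use the formula I = P x R x T / 100
P x R x T = 5000 x 2 x 2 = 20000
I = 20000 / 100 = $200

$200


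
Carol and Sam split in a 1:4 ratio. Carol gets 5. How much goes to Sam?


Find the multiplier:
5 / 1 = 5
Apply to Sam's share:
4 x 5 = 20

20


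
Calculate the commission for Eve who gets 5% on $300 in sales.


Convert rate to decimal:
5% = 0.05
Multiply by sales:
$300 x 0.05 = $15

$15


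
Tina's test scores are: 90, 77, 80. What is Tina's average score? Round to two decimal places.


Add the scores:
90 + 77 + 80 = 247
Divide by the number of tests:
247 / 3 = 82.3333... ≈ 82.33

82.33


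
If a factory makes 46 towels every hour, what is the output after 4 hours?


Production rate: 46 towels per hour
Time: 4 hours
Total: 46 x 4 = 184 towels

184 towels


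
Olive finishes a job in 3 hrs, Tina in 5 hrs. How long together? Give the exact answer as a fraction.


Olive's rate: 1/3 of the job per hour
Tina's rate: 1/5 of the job per hour
Combined rate: 1/3 + 1/5 = 8/15 per hour
Time = 1 / (8/15) = 15/8 hours (≈ 1.88 hours)

15/8 hours


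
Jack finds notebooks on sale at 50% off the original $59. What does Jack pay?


Calculate the discount amount:
50% of $59 = $29.50
Subtract from original:
$59 - $29.50 = $29.50

$29.50


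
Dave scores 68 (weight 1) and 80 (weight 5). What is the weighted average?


Weighted sum:
1 x 68 + 5 x 80 = 468
Total weight:
1 + 5 = 6
Weighted average:
468 / 6 = 78

78


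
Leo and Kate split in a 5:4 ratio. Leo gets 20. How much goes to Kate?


Find the multiplier:
20 / 5 = 4
Apply to Kate's share:
4 x 4 = 16

16


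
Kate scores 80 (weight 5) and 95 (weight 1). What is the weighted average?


Weighted sum:
5 x 80 + 1 x 95 = 495
Total weight:
5 + 1 = 6
Weighted average:
495 / 6 = 82.5

82.5


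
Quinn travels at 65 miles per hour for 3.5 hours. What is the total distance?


Use the formula: distance = speed x time
Speed = 65 mph, Time = 3.5 hours
65 x 3.5 = 227.5 miles

227.5 miles


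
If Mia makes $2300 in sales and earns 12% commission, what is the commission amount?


Convert rate to decimal:
12% = 0.12
Multiply by sales:
$2300 x 0.12 = $276

$276


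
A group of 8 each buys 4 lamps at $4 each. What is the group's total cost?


Cost per person:
4 x $4 = $16
Group total:
8 x $16 = $128

$128


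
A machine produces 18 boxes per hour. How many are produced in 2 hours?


Production rate: 18 boxes per hour
Time: 2 hours
Total: 18 x 2 = 36 boxes

36 boxes


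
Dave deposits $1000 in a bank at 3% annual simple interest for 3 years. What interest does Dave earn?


Use the formula I = P x R x T / 100
P x R x T = 1000 x 3 x 3 = 9000
I = 9000 / 100 = $90

$90


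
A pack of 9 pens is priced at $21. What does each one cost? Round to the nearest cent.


Total cost: $21
Number of items: 9
Unit price: $21 / 9 = $2.3333... ≈ $2.33

$2.33


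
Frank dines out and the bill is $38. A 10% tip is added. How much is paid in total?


Calculate the tip:
10% of $38 = $3.80
Add tip to meal cost:
$38 + $3.80 = $41.80

$41.80


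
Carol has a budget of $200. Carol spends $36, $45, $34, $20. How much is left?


Add up expenses:
$36 + $45 + $34 + $20 = $135
Subtract from budget:
$200 - $135 = $65

$65


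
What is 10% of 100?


Convert percentage to decimal:
10% = 0.1
Multiply:
100 x 0.1 = 10

10


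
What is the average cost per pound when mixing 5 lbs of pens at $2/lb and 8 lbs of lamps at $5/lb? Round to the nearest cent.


Cost of pens:
5 x $2 = $10
Cost of lamps:
8 x $5 = $40
Total cost: $10 + $40 = $50
Total weight: 13 lbs
Average: $50 / 13 = $3.8461... ≈ $3.85/lb

$3.85/lb


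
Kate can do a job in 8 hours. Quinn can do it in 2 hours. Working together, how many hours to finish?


Kate's rate: 1/8 of the job per hour
Quinn's rate: 1/2 of the job per hour
Combined rate: 1/8 + 1/2 = 5/8 per hour
Time = 1 / (5/8) = 8/5 = 1.6 hours

1.6 hours


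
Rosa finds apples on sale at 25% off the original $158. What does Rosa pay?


Calculate the discount amount:
25% of $158 = $39.50
Subtract from original:
$158 - $39.50 = $118.50

$118.50


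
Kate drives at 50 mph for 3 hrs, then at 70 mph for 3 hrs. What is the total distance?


Leg 1 distance:
50 x 3 = 150 miles
Leg 2 distance:
70 x 3 = 210 miles
Total distance:
150 + 210 = 360 miles

360 miles


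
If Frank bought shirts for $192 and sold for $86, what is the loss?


Selling price = $86
Cost price = $192
Loss = cost price - selling price:
Loss = $192 - $86 = $106

$106


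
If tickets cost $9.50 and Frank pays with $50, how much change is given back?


Start with the amount paid:
$50
Subtract the price:
$50 - $9.50 = $40.50

$40.50


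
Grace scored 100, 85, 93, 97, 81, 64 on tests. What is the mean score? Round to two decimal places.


Add the scores:
100 + 85 + 93 + 97 + 81 + 64 = 520
Divide by the number of tests:
520 / 6 = 86.6666... ≈ 86.67

86.67


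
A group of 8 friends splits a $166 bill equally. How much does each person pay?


Total bill: $166
Number of people: 8
Each pays: $166 / 8 = $20.75

$20.75


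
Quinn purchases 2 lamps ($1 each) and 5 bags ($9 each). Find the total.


Cost of lamps:
2 x $1 = $2
Cost of bags:
5 x $9 = $45
Add both:
$2 + $45 = $47

$47


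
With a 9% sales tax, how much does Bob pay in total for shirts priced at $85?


Calculate the tax:
9% of $85 = $7.65
Add tax to price:
$85 + $7.65 = $92.65

$92.65


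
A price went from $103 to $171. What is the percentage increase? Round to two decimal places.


Find the absolute change:
|171 - 103| = 68
Divide by original and multiply by 100:
68 / 103 x 100 = 66.0194...% ≈ 66.02%

66.02%


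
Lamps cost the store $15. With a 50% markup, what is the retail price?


Calculate the markup amount:
50% of $15 = $7.50
Add to cost:
$15 + $7.50 = $22.50

$22.50


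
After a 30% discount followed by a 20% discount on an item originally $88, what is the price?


First discount:
30% of $88 = $26.40
Price after first discount:
$88 - $26.40 = $61.60
Second discount:
20% of $61.60 = $12.32
Final price:
$61.60 - $12.32 = $49.28

$49.28


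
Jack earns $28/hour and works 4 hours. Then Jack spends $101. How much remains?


Calculate earnings:
4 x $28 = $112
Subtract spending:
$112 - $101 = $11

$11


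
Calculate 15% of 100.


Convert percentage to decimal:
15% = 0.15
Multiply:
100 x 0.15 = 15

15


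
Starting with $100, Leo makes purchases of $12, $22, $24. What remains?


Add up expenses:
$12 + $22 + $24 = $58
Subtract from budget:
$100 - $58 = $42

$42


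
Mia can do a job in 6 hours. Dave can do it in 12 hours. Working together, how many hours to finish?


Mia's rate: 1/6 of the job per hour
Dave's rate: 1/12 of the job per hour
Combined rate: 1/6 + 1/12 = 1/4 per hour
Time = 1 / (1/4) = 4 hours

4 hours


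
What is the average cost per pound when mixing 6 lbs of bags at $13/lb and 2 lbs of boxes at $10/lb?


Cost of bags:
6 x $13 = $78
Cost of boxes:
2 x $10 = $20
Total cost: $78 + $20 = $98
Total weight: 8 lbs
Average: $98 / 8 = $12.25/lb

$12.25/lb


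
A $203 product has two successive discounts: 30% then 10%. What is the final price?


First discount:
30% of $203 = $60.90
Price after first discount:
$203 - $60.90 = $142.10
Second discount:
10% of $142.10 = $14.21
Final price:
$142.10 - $14.21 = $127.89

$127.89


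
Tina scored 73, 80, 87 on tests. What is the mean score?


Add the scores:
73 + 80 + 87 = 240
Divide by the number of tests:
240 / 3 = 80

80


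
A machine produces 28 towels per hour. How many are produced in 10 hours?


Production rate: 28 towels per hour
Time: 10 hours
Total: 28 x 10 = 280 towels

280 towels


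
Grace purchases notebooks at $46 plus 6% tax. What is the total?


Calculate the tax:
6% of $46 = $2.76
Add tax to price:
$46 + $2.76 = $48.76

$48.76


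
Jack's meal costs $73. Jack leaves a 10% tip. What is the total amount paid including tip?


Calculate the tip:
10% of $73 = $7.30
Add tip to meal cost:
$73 + $7.30 = $80.30

$80.30


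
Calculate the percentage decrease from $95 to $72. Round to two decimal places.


Find the absolute change:
|72 - 95| = 23
Divide by original and multiply by 100:
23 / 95 x 100 = 24.2105...% ≈ 24.21%

24.21%


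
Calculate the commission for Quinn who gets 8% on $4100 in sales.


Convert rate to decimal:
8% = 0.08
Multiply by sales:
$4100 x 0.08 = $328

$328


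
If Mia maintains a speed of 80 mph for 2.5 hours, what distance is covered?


Use the formula: distance = speed x time
Speed = 80 mph, Time = 2.5 hours
80 x 2.5 = 200 miles

200 miles


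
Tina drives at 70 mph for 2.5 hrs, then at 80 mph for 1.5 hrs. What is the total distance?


Leg 1 distance:
70 x 2.5 = 175 miles
Leg 2 distance:
80 x 1.5 = 120 miles
Total distance:
175 + 120 = 295 miles

295 miles


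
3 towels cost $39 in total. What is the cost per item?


Total cost: $39
Number of items: 3
Unit price: $39 / 3 = $13

$13


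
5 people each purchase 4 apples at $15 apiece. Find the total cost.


Cost per person:
4 x $15 = $60
Group total:
5 x $60 = $300

$300


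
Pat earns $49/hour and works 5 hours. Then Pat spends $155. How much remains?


Calculate earnings:
5 x $49 = $245
Subtract spending:
$245 - $155 = $90

$90


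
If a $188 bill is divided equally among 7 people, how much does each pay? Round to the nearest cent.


Total bill: $188
Number of people: 7
Each pays: $188 / 7 = $26.8571... ≈ $26.86

$26.86


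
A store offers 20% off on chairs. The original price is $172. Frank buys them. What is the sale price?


Calculate the discount amount:
20% of $172 = $34.40
Subtract from original:
$172 - $34.40 = $137.60

$137.60


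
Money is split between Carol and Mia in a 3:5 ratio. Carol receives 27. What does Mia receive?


Find the multiplier:
27 / 3 = 9
Apply to Mia's share:
5 x 9 = 45

45


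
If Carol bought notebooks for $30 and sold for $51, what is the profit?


Selling price = $51
Cost price = $30
Profit = selling price - cost price:
Profit = $51 - $30 = $21

$21


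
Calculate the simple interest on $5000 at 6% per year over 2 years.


Use the formula I = P x R x T / 100
P x R x T = 5000 x 6 x 2 = 60000
I = 60000 / 100 = $600

$600


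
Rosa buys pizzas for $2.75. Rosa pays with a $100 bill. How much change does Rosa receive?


Start with the amount paid:
$100
Subtract the price:
$100 - $2.75 = $97.25

$97.25


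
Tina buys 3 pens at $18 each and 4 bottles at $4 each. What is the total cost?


Cost of pens:
3 x $18 = $54
Cost of bottles:
4 x $4 = $16
Add both:
$54 + $16 = $70

$70


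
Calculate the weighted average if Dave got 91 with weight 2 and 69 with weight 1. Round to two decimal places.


Weighted sum:
2 x 91 + 1 x 69 = 251
Total weight:
2 + 1 = 3
Weighted average:
251 / 3 = 83.6666... ≈ 83.67

83.67


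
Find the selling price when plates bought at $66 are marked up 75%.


Calculate the markup amount:
75% of $66 = $49.50
Add to cost:
$66 + $49.50 = $115.50

$115.50


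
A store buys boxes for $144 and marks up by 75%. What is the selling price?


Calculate the markup amount:
75% of $144 = $108
Add to cost:
$144 + $108 = $252

$252


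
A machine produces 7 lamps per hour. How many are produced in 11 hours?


Production rate: 7 lamps per hour
Time: 11 hours
Total: 7 x 11 = 77 lamps

77 lamps


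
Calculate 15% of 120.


Convert percentage to decimal:
15% = 0.15
Multiply:
120 x 0.15 = 18

18


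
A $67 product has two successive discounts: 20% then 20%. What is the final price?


First discount:
20% of $67 = $13.40
Price after first discount:
$67 - $13.40 = $53.60
Second discount:
20% of $53.60 = $10.72
Final price:
$53.60 - $10.72 = $42.88

$42.88


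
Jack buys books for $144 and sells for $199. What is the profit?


Selling price = $199
Cost price = $144
Profit = selling price - cost price:
Profit = $199 - $144 = $55

$55


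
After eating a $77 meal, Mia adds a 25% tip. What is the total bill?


Calculate the tip:
25% of $77 = $19.25
Add tip to meal cost:
$77 + $19.25 = $96.25

$96.25


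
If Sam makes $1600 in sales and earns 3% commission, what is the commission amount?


Convert rate to decimal:
3% = 0.03
Multiply by sales:
$1600 x 0.03 = $48

$48


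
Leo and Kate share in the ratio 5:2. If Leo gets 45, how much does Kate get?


Find the multiplier:
45 / 5 = 9
Apply to Kate's share:
2 x 9 = 18

18


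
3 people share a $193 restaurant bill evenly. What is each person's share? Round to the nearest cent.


Total bill: $193
Number of people: 3
Each pays: $193 / 3 = $64.3333... ≈ $64.33

$64.33


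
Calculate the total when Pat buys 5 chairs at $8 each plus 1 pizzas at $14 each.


Cost of chairs:
5 x $8 = $40
Cost of pizzas:
1 x $14 = $14
Add both:
$40 + $14 = $54

$54


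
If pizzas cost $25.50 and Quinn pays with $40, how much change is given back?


Start with the amount paid:
$40
Subtract the price:
$40 - $25.50 = $14.50

$14.50


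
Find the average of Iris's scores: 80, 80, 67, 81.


Add the scores:
80 + 80 + 67 + 81 = 308
Divide by the number of tests:
308 / 4 = 77

77


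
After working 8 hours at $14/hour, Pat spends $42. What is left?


Calculate earnings:
8 x $14 = $112
Subtract spending:
$112 - $42 = $70

$70


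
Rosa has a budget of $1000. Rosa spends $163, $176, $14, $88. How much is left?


Add up expenses:
$163 + $176 + $14 + $88 = $441
Subtract from budget:
$1000 - $441 = $559

$559


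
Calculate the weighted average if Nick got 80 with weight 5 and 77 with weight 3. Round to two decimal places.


Weighted sum:
5 x 80 + 3 x 77 = 631
Total weight:
5 + 3 = 8
Weighted average:
631 / 8 = 78.875 ≈ 78.88

78.88


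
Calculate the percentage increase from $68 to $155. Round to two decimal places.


Find the absolute change:
|155 - 68| = 87
Divide by original and multiply by 100:
87 / 68 x 100 = 127.9411...% ≈ 127.94%

127.94%


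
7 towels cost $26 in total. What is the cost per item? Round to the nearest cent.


Total cost: $26
Number of items: 7
Unit price: $26 / 7 = $3.7142... ≈ $3.71

$3.71


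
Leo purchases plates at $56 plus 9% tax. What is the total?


Calculate the tax:
9% of $56 = $5.04
Add tax to price:
$56 + $5.04 = $61.04

$61.04


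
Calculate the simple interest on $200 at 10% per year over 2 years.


Use the formula I = P x R x T / 100
P x R x T = 200 x 10 x 2 = 4000
I = 4000 / 100 = $40

$40


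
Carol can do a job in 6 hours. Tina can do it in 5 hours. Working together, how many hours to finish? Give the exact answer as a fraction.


Carol's rate: 1/6 of the job per hour
Tina's rate: 1/5 of the job per hour
Combined rate: 1/6 + 1/5 = 11/30 per hour
Time = 1 / (11/30) = 30/11 hours (≈ 2.73 hours)

30/11 hours


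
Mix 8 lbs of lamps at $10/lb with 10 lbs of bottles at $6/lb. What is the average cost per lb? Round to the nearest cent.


Cost of lamps:
8 x $10 = $80
Cost of bottles:
10 x $6 = $60
Total cost: $80 + $60 = $140
Total weight: 18 lbs
Average: $140 / 18 = $7.7777... ≈ $7.78/lb

$7.78/lb


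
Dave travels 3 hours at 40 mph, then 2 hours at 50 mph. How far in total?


Leg 1 distance:
40 x 3 = 120 miles
Leg 2 distance:
50 x 2 = 100 miles
Total distance:
120 + 100 = 220 miles

220 miles


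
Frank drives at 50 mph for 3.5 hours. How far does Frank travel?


Use the formula: distance = speed x time
Speed = 50 mph, Time = 3.5 hours
50 x 3.5 = 175 miles

175 miles


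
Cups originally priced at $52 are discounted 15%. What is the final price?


Calculate the discount amount:
15% of $52 = $7.80
Subtract from original:
$52 - $7.80 = $44.20

$44.20


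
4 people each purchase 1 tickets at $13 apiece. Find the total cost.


Cost per person:
1 x $13 = $13
Group total:
4 x $13 = $52

$52


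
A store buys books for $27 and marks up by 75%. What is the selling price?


Calculate the markup amount:
75% of $27 = $20.25
Add to cost:
$27 + $20.25 = $47.25

$47.25


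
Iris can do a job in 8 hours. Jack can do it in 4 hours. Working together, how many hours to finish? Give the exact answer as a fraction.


Iris's rate: 1/8 of the job per hour
Jack's rate: 1/4 of the job per hour
Combined rate: 1/8 + 1/4 = 3/8 per hour
Time = 1 / (3/8) = 8/3 hours (≈ 2.67 hours)

8/3 hours


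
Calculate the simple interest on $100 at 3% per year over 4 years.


Use the formula I = P x R x T / 100
P x R x T = 100 x 3 x 4 = 1200
I = 1200 / 100 = $12

$12


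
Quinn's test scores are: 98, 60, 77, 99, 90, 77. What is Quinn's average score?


Add the scores:
98 + 60 + 77 + 99 + 90 + 77 = 501
Divide by the number of tests:
501 / 6 = 83.5

83.5


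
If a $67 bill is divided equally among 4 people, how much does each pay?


Total bill: $67
Number of people: 4
Each pays: $67 / 4 = $16.75

$16.75


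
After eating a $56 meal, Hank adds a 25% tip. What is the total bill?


Calculate the tip:
25% of $56 = $14
Add tip to meal cost:
$56 + $14 = $70

$70


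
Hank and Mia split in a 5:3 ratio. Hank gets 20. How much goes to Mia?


Find the multiplier:
20 / 5 = 4
Apply to Mia's share:
3 x 4 = 12

12


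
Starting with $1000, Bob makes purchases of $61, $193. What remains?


Add up expenses:
$61 + $193 = $254
Subtract from budget:
$1000 - $254 = $746

$746


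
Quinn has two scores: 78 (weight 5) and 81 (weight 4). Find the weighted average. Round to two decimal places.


Weighted sum:
5 x 78 + 4 x 81 = 714
Total weight:
5 + 4 = 9
Weighted average:
714 / 9 = 79.3333... ≈ 79.33

79.33


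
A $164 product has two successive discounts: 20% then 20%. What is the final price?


First discount:
20% of $164 = $32.80
Price after first discount:
$164 - $32.80 = $131.20
Second discount:
20% of $131.20 = $26.24
Final price:
$131.20 - $26.24 = $104.96

$104.96


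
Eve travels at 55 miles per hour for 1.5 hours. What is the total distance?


Use the formula: distance = speed x time
Speed = 55 mph, Time = 1.5 hours
55 x 1.5 = 82.5 miles

82.5 miles


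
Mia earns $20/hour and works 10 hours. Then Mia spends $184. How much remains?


Calculate earnings:
10 x $20 = $200
Subtract spending:
$200 - $184 = $16

$16


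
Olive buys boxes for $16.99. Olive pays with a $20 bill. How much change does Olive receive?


Start with the amount paid:
$20
Subtract the price:
$20 - $16.99 = $3.01

$3.01


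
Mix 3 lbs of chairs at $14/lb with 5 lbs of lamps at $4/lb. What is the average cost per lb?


Cost of chairs:
3 x $14 = $42
Cost of lamps:
5 x $4 = $20
Total cost: $42 + $20 = $62
Total weight: 8 lbs
Average: $62 / 8 = $7.75/lb

$7.75/lb


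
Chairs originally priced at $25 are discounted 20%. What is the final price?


Calculate the discount amount:
20% of $25 = $5
Subtract from original:
$25 - $5 = $20

$20


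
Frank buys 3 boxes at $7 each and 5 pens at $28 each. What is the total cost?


Cost of boxes:
3 x $7 = $21
Cost of pens:
5 x $28 = $140
Add both:
$21 + $140 = $161

$161


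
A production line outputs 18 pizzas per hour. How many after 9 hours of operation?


Production rate: 18 pizzas per hour
Time: 9 hours
Total: 18 x 9 = 162 pizzas

162 pizzas


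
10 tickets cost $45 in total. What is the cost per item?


Total cost: $45
Number of items: 10
Unit price: $45 / 10 = $4.50

$4.50


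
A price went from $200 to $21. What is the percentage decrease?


Find the absolute change:
|21 - 200| = 179
Divide by original and multiply by 100:
179 / 200 x 100 = 89.5%

89.5%


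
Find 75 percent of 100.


Convert percentage to decimal:
75% = 0.75
Multiply:
100 x 0.75 = 75

75


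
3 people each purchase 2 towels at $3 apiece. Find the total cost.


Cost per person:
2 x $3 = $6
Group total:
3 x $6 = $18

$18


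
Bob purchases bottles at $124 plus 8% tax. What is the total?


Calculate the tax:
8% of $124 = $9.92
Add tax to price:
$124 + $9.92 = $133.92

$133.92


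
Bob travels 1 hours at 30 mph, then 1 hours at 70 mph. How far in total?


Leg 1 distance:
30 x 1 = 30 miles
Leg 2 distance:
70 x 1 = 70 miles
Total distance:
30 + 70 = 100 miles

100 miles


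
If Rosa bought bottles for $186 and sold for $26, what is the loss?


Selling price = $26
Cost price = $186
Loss = cost price - selling price:
Loss = $186 - $26 = $160

$160


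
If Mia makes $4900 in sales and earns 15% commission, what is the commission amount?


Convert rate to decimal:
15% = 0.15
Multiply by sales:
$4900 x 0.15 = $735

$735


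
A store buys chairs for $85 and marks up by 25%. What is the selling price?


Calculate the markup amount:
25% of $85 = $21.25
Add to cost:
$85 + $21.25 = $106.25

$106.25


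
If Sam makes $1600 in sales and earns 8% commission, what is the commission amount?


Convert rate to decimal:
8% = 0.08
Multiply by sales:
$1600 x 0.08 = $128

$128


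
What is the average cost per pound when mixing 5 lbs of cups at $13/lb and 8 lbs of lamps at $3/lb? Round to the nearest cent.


Cost of cups:
5 x $13 = $65
Cost of lamps:
8 x $3 = $24
Total cost: $65 + $24 = $89
Total weight: 13 lbs
Average: $89 / 13 = $6.8461... ≈ $6.85/lb

$6.85/lb


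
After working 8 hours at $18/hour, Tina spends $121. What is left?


Calculate earnings:
8 x $18 = $144
Subtract spending:
$144 - $121 = $23

$23


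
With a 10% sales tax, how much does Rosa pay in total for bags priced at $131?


Calculate the tax:
10% of $131 = $13.10
Add tax to price:
$131 + $13.10 = $144.10

$144.10


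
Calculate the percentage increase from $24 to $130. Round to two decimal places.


Find the absolute change:
|130 - 24| = 106
Divide by original and multiply by 100:
106 / 24 x 100 = 441.6666...% ≈ 441.67%

441.67%


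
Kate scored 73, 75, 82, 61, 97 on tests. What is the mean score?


Add the scores:
73 + 75 + 82 + 61 + 97 = 388
Divide by the number of tests:
388 / 5 = 77.6

77.6


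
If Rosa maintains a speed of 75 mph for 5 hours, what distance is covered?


Use the formula: distance = speed x time
Speed = 75 mph, Time = 5 hours
75 x 5 = 375 miles

375 miles


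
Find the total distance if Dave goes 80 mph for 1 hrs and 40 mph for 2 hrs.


Leg 1 distance:
80 x 1 = 80 miles
Leg 2 distance:
40 x 2 = 80 miles
Total distance:
80 + 80 = 160 miles

160 miles


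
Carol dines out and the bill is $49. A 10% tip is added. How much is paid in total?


Calculate the tip:
10% of $49 = $4.90
Add tip to meal cost:
$49 + $4.90 = $53.90

$53.90


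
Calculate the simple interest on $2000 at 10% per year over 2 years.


Use the formula I = P x R x T / 100
P x R x T = 2000 x 10 x 2 = 40000
I = 40000 / 100 = $400

$400


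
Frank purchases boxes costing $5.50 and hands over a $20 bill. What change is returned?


Start with the amount paid:
$20
Subtract the price:
$20 - $5.50 = $14.50

$14.50


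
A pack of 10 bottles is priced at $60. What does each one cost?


Total cost: $60
Number of items: 10
Unit price: $60 / 10 = $6

$6


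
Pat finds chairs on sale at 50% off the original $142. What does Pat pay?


Calculate the discount amount:
50% of $142 = $71
Subtract from original:
$142 - $71 = $71

$71


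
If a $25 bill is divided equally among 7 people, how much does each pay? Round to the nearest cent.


Total bill: $25
Number of people: 7
Each pays: $25 / 7 = $3.5714... ≈ $3.57

$3.57


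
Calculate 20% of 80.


Convert percentage to decimal:
20% = 0.2
Multiply:
80 x 0.2 = 16

16


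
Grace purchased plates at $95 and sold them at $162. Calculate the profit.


Selling price = $162
Cost price = $95
Profit = selling price - cost price:
Profit = $162 - $95 = $67

$67


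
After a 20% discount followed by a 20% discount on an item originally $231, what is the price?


First discount:
20% of $231 = $46.20
Price after first discount:
$231 - $46.20 = $184.80
Second discount:
20% of $184.80 = $36.96
Final price:
$184.80 - $36.96 = $147.84

$147.84


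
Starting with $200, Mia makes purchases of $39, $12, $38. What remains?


Add up expenses:
$39 + $12 + $38 = $89
Subtract from budget:
$200 - $89 = $111

$111


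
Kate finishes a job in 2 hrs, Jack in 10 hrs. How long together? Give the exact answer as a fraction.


Kate's rate: 1/2 of the job per hour
Jack's rate: 1/10 of the job per hour
Combined rate: 1/2 + 1/10 = 3/5 per hour
Time = 1 / (3/5) = 5/3 hours (≈ 1.67 hours)

5/3 hours


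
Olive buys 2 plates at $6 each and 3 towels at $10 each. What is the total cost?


Cost of plates:
2 x $6 = $12
Cost of towels:
3 x $10 = $30
Add both:
$12 + $30 = $42

$42


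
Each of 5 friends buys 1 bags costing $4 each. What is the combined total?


Cost per person:
1 x $4 = $4
Group total:
5 x $4 = $20

$20


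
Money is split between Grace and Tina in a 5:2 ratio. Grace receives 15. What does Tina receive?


Find the multiplier:
15 / 5 = 3
Apply to Tina's share:
2 x 3 = 6

6


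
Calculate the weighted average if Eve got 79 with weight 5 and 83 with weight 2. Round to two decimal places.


Weighted sum:
5 x 79 + 2 x 83 = 561
Total weight:
5 + 2 = 7
Weighted average:
561 / 7 = 80.1428... ≈ 80.14

80.14


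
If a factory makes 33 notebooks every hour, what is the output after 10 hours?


Production rate: 33 notebooks per hour
Time: 10 hours
Total: 33 x 10 = 330 notebooks

330 notebooks


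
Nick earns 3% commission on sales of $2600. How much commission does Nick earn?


Convert rate to decimal:
3% = 0.03
Multiply by sales:
$2600 x 0.03 = $78

$78


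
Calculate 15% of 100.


Convert percentage to decimal:
15% = 0.15
Multiply:
100 x 0.15 = 15

15


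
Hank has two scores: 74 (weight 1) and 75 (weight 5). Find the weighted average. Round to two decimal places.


Weighted sum:
1 x 74 + 5 x 75 = 449
Total weight:
1 + 5 = 6
Weighted average:
449 / 6 = 74.8333... ≈ 74.83

74.83


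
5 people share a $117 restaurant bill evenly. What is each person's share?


Total bill: $117
Number of people: 5
Each pays: $117 / 5 = $23.40

$23.40


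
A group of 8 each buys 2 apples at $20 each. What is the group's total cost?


Cost per person:
2 x $20 = $40
Group total:
8 x $40 = $320

$320


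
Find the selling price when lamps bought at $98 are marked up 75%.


Calculate the markup amount:
75% of $98 = $73.50
Add to cost:
$98 + $73.50 = $171.50

$171.50


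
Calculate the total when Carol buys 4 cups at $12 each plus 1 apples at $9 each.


Cost of cups:
4 x $12 = $48
Cost of apples:
1 x $9 = $9
Add both:
$48 + $9 = $57

$57


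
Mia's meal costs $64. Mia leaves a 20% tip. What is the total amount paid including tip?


Calculate the tip:
20% of $64 = $12.80
Add tip to meal cost:
$64 + $12.80 = $76.80

$76.80


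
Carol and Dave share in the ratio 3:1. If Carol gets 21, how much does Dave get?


Find the multiplier:
21 / 3 = 7
Apply to Dave's share:
1 x 7 = 7

7


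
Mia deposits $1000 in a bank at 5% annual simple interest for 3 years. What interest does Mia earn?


Use the formula I = P x R x T / 100
P x R x T = 1000 x 5 x 3 = 15000
I = 15000 / 100 = $150

$150


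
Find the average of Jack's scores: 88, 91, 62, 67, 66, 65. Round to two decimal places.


Add the scores:
88 + 91 + 62 + 67 + 66 + 65 = 439
Divide by the number of tests:
439 / 6 = 73.1666... ≈ 73.17

73.17


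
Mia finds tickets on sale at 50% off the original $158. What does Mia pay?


Calculate the discount amount:
50% of $158 = $79
Subtract from original:
$158 - $79 = $79

$79


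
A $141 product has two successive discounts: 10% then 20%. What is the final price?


First discount:
10% of $141 = $14.10
Price after first discount:
$141 - $14.10 = $126.90
Second discount:
20% of $126.90 = $25.38
Final price:
$126.90 - $25.38 = $101.52

$101.52


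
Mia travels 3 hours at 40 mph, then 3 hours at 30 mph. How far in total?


Leg 1 distance:
40 x 3 = 120 miles
Leg 2 distance:
30 x 3 = 90 miles
Total distance:
120 + 90 = 210 miles

210 miles


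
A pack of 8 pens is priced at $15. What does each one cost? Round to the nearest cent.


Total cost: $15
Number of items: 8
Unit price: $15 / 8 = $1.875 ≈ $1.88

$1.88


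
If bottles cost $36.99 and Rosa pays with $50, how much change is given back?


Start with the amount paid:
$50
Subtract the price:
$50 - $36.99 = $13.01

$13.01


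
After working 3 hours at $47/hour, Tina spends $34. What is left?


Calculate earnings:
3 x $47 = $141
Subtract spending:
$141 - $34 = $107

$107


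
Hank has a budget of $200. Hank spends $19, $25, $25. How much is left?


Add up expenses:
$19 + $25 + $25 = $69
Subtract from budget:
$200 - $69 = $131

$131


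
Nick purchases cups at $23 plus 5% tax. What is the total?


Calculate the tax:
5% of $23 = $1.15
Add tax to price:
$23 + $1.15 = $24.15

$24.15


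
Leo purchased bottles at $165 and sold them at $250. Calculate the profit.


Selling price = $250
Cost price = $165
Profit = selling price - cost price:
Profit = $250 - $165 = $85

$85


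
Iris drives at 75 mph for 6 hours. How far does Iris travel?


Use the formula: distance = speed x time
Speed = 75 mph, Time = 6 hours
75 x 6 = 450 miles

450 miles
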